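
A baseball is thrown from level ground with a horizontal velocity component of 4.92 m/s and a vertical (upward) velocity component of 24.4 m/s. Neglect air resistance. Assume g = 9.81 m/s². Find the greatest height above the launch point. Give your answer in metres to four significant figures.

30.34 m

Maximum height: H = v_y0² / (2g) = 24.40² / (2 × 9.81) = 30.34 m.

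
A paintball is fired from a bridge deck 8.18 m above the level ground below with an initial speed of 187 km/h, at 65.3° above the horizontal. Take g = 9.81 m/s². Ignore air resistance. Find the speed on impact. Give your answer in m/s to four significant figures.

Convert: 187 km/h = 187/3.6 = 51.94 m/s.
Resolve: vₓ = 51.94 cos 65.3° = 21.71 m/s and v_y0 = 51.94 sin 65.3° = 47.19 m/s.
The projectile lands when y = 8.18 + (47.19) t − ½·9.81·t² = 0. Positive root: t = (47.19 + √(47.19² + 2·9.81·8.18)) / 9.81 = (47.19 + 48.86) / 9.81 = 9.792 s.
Vertical velocity at impact: v_y = v_y0 − g t = 47.19 − 9.81 × 9.792 = −48.86 m/s.
Speed: |v| = √(vₓ² + v_y²) = √(21.71² + 48.86²) = 53.47 m/s.

53.47 m/s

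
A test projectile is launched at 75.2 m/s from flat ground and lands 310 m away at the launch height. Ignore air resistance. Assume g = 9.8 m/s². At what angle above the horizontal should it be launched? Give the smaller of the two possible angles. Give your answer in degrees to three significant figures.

R = v₀² sin 2θ / g gives sin 2θ = gR/v₀² = 9.80·310/75.2² = 0.5372.
2θ = 32.49° or 180° − 32.49° = 147.5°, so θ = 16.25° or 73.75°.
The smaller angle is 16.25°.

16.2°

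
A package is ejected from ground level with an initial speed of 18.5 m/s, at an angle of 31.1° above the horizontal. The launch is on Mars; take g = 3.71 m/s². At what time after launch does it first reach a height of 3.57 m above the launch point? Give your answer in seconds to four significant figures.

0.4055 s

vₓ = 18.50 cos 31.1° = 15.84 m/s; v_y0 = 18.50 sin 31.1° = 9.556 m/s.
Height y(t) = 9.556 t − 1.855 t² = 3.57 gives 1.855 t² − 9.556 t + 3.57 = 0.
Quadratic formula: t = (9.556 ± √64.825) / 3.71 = (9.556 ± 8.051) / 3.71 → t = 0.4055 s or 4.746 s.
The first (ascending) time is 0.4055 s.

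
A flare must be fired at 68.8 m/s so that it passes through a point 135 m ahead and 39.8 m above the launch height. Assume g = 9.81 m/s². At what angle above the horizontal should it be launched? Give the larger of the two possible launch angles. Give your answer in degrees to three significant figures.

81.5°

Trajectory: y = x tanθ − g x² (1 + tan²θ)/(2v₀²). With x = 135, y = 39.8, v₀ = 68.8, g = 9.81:
18.89 tan²θ − 135 tanθ + (58.69) = 0.
tanθ = [135 ± √(135² − 4 × 18.89 × (58.69))] / (2 × 18.89) = (135 ± 117.4) / 37.77, giving tanθ = 0.4649 or 6.683.
θ = 24.94° or 81.49°; the larger is 81.49°.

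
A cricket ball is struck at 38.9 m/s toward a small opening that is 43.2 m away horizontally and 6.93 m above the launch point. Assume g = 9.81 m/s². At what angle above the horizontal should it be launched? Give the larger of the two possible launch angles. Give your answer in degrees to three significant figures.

81.7°

Trajectory: y = x tanθ − g x² (1 + tan²θ)/(2v₀²). With x = 43.2, y = 6.93, v₀ = 38.9, g = 9.81:
6.049 tan²θ − 43.2 tanθ + (12.98) = 0.
tanθ = [43.2 ± √(43.2² − 4 × 6.049 × (12.98))] / (2 × 6.049) = (43.2 ± 39.40) / 12.10, giving tanθ = 0.3143 or 6.827.
θ = 17.45° or 81.67°; the larger is 81.67°.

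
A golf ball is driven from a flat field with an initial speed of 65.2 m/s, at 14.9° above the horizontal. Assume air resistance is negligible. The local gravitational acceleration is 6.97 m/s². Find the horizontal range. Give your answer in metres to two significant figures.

Resolve: vₓ = 65.20 cos 14.9° = 63.01 m/s and v_y0 = 65.20 sin 14.9° = 16.77 m/s.
Flight time T = 2 v_y0 / g = 4.811 s.
Horizontal distance R = vₓ T = 63.01 × 4.811 = 303.1 m.

300 m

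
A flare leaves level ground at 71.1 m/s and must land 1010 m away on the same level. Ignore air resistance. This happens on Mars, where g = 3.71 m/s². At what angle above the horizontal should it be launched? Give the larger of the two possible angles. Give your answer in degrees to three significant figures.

66.1°

From R = (v₀²/g) sin 2θ: sin 2θ = 3.71 × 1010 / 5055.2 = 0.7412.
2θ = 47.84° or 180° − 47.84° = 132.2°, so θ = 23.92° or 66.08°.
The larger angle is 66.08°.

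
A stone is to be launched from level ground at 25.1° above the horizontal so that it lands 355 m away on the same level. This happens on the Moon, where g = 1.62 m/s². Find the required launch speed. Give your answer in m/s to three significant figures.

On level ground R = v₀² sin 2θ / g ⇒ v₀ = √(gR / sin 2θ).
v₀ = √(1.62 × 355 / sin 50.20°) = √(575.1 / 0.7683) = √748.55 = 27.36 m/s.

27.4 m/s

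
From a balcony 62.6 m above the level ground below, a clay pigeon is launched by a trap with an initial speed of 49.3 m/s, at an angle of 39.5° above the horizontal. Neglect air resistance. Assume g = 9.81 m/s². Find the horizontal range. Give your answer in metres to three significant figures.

304 m

Horizontal component vₓ = 49.30 cos 39.5° = 38.04 m/s; vertical v_y0 = 49.30 sin 39.5° = 31.36 m/s.
Vertical motion (up positive, ground at y = 0): 4.905 t² − (31.36) t − 62.6 = 0, so t = (31.36 + √(31.36² + 2·9.81·62.6)) / 9.81 = (31.36 + 47.03) / 9.81 = 7.990 s.
Horizontal distance: R = vₓ t = 38.04 × 7.990 = 304.0 m.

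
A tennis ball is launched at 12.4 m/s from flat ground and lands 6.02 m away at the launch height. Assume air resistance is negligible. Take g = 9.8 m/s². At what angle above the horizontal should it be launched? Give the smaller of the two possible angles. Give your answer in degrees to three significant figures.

11.3°

From R = (v₀²/g) sin 2θ: sin 2θ = 9.80 × 6.02 / 153.76 = 0.3837.
2θ = 22.56° or 180° − 22.56° = 157.4°, so θ = 11.28° or 78.72°.
The smaller angle is 11.28°.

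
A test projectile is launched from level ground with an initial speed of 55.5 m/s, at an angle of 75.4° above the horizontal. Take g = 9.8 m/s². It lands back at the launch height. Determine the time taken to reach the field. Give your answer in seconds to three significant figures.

11.0 s

Horizontal component vₓ = 55.50 cos 75.4° = 13.99 m/s; vertical v_y0 = 55.50 sin 75.4° = 53.71 m/s.
It returns to y = 0 when t = 2 v_y0 / g = 2(53.71)/9.80 = 10.96 s.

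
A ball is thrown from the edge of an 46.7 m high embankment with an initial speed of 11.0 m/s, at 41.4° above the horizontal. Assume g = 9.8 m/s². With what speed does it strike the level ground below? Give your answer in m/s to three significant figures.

Horizontal component vₓ = 11.00 cos 41.4° = 8.251 m/s; vertical v_y0 = 11.00 sin 41.4° = 7.274 m/s.
Vertical motion (up positive, ground at y = 0): 4.900 t² − (7.274) t − 46.7 = 0, so t = (7.274 + √(7.274² + 2·9.80·46.7)) / 9.80 = (7.274 + 31.12) / 9.80 = 3.917 s.
Vertical velocity at impact: v_y = v_y0 − g t = 7.274 − 9.80 × 3.917 = −31.12 m/s.
Speed: |v| = √(vₓ² + v_y²) = √(8.251² + 31.12²) = 32.19 m/s.

32.2 m/s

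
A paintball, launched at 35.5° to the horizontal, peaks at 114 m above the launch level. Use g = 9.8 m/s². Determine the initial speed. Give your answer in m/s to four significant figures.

81.40 m/s

At the peak v_y = 0, so v_y0 = √(2gH) = √(2 × 9.80 × 114) = 47.27 m/s.
v_y0 = v₀ sin θ ⇒ v₀ = 47.27 / sin 35.5° = 81.40 m/s.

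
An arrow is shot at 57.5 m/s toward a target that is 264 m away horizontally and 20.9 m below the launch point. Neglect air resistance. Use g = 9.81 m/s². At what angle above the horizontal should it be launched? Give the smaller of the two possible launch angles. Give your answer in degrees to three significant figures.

Trajectory: y = x tanθ − g x² (1 + tan²θ)/(2v₀²). With x = 264, y = −20.9, v₀ = 57.5, g = 9.81:
103.4 tan²θ − 264 tanθ + (82.50) = 0.
tanθ = [264 ± √(264² − 4 × 103.4 × (82.50))] / (2 × 103.4) = (264 ± 188.6) / 206.8, giving tanθ = 0.3645 or 2.189.
θ = 20.03° or 65.44°; the smaller is 20.03°.

20.0°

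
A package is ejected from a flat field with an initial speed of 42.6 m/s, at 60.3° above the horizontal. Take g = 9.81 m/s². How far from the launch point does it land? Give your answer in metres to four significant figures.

vₓ = 42.60 cos 60.3° = 21.11 m/s; v_y0 = 42.60 sin 60.3° = 37.00 m/s.
Flight time T = 2 v_y0 / g = 7.544 s.
Horizontal distance R = vₓ T = 21.11 × 7.544 = 159.2 m.

159.2 m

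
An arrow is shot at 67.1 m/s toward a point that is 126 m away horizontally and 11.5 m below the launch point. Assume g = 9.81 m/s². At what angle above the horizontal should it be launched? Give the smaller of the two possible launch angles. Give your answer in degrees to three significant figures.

Trajectory: y = x tanθ − g x² (1 + tan²θ)/(2v₀²). With x = 126, y = −11.5, v₀ = 67.1, g = 9.81:
17.30 tan²θ − 126 tanθ + (5.796) = 0.
tanθ = [126 ± √(126² − 4 × 17.30 × (5.796))] / (2 × 17.30) = (126 ± 124.4) / 34.59, giving tanθ = 0.04629 or 7.239.
θ = 2.650° or 82.13°; the smaller is 2.650°.

2.65°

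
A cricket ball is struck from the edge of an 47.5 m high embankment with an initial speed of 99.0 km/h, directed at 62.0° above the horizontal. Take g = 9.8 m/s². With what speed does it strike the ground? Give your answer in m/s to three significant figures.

Convert: 99.0 km/h = 99.0/3.6 = 27.50 m/s.
Resolve: vₓ = 27.50 cos 62.0° = 12.91 m/s and v_y0 = 27.50 sin 62.0° = 24.28 m/s.
The projectile lands when y = 47.5 + (24.28) t − ½·9.80·t² = 0. Positive root: t = (24.28 + √(24.28² + 2·9.80·47.5)) / 9.80 = (24.28 + 38.99) / 9.80 = 6.457 s.
Vertical velocity at impact: v_y = v_y0 − g t = 24.28 − 9.80 × 6.457 = −38.99 m/s.
Speed: |v| = √(vₓ² + v_y²) = √(12.91² + 38.99²) = 41.08 m/s.

41.1 m/s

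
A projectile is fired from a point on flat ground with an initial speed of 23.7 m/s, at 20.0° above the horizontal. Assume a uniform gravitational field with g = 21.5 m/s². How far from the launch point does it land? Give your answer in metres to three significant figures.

vₓ = 23.70 cos 20.0° = 22.27 m/s; v_y0 = 23.70 sin 20.0° = 8.106 m/s.
Flight time T = 2 v_y0 / g = 0.7540 s.
Horizontal distance R = vₓ T = 22.27 × 0.7540 = 16.79 m.

16.8 m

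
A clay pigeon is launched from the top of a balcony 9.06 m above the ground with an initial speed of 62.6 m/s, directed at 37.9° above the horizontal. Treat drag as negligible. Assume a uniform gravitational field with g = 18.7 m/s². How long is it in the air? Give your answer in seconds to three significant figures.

Components: vₓ = 62.60 cos 37.9° = 49.40 m/s, v_y0 = 62.60 sin 37.9° = 38.45 m/s.
With up positive and y = 0 at the ground: y(t) = 9.06 + (38.45) t − 9.350 t². Setting y = 0 and taking the positive root: t = [38.45 + √(38.45² + 2·18.7·9.06)] / 18.7 = (38.45 + 42.63) / 18.7 = 4.336 s.

4.34 s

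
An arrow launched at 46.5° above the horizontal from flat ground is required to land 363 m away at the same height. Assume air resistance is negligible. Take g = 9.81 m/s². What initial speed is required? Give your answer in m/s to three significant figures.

59.7 m/s

Level-ground range: R = v₀² sin(2θ)/g, so v₀ = √(gR / sin 2θ).
v₀ = √(9.81 × 363 / sin 93.00°) = √(3561 / 0.9986) = √3565.9 = 59.72 m/s.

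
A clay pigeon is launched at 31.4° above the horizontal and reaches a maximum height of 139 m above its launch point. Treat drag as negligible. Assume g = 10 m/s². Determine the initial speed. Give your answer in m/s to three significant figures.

At the peak v_y = 0, so v_y0 = √(2gH) = √(2 × 10.0 × 139) = 52.73 m/s.
v_y0 = v₀ sin θ ⇒ v₀ = 52.73 / sin 31.4° = 101.2 m/s.

101 m/s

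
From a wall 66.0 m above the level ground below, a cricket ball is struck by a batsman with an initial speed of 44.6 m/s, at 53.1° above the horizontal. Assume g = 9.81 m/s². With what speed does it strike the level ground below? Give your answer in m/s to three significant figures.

57.3 m/s

Horizontal component vₓ = 44.60 cos 53.1° = 26.78 m/s; vertical v_y0 = 44.60 sin 53.1° = 35.67 m/s.
Vertical motion (up positive, ground at y = 0): 4.905 t² − (35.67) t − 66.0 = 0, so t = (35.67 + √(35.67² + 2·9.81·66.0)) / 9.81 = (35.67 + 50.67) / 9.81 = 8.800 s.
Vertical velocity at impact: v_y = v_y0 − g t = 35.67 − 9.81 × 8.800 = −50.67 m/s.
Speed: |v| = √(vₓ² + v_y²) = √(26.78² + 50.67²) = 57.31 m/s.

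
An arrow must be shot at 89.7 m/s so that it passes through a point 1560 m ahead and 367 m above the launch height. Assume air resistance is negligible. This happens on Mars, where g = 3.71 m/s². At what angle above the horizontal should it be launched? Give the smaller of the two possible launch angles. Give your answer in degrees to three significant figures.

40.8°

Trajectory: y = x tanθ − g x² (1 + tan²θ)/(2v₀²). With x = 1560, y = 367, v₀ = 89.7, g = 3.71:
561.1 tan²θ − 1560 tanθ + (928.1) = 0.
tanθ = [1560 ± √(1560² − 4 × 561.1 × (928.1))] / (2 × 561.1) = (1560 ± 592.3) / 1122, giving tanθ = 0.8624 or 1.918.
θ = 40.77° or 62.46°; the smaller is 40.77°.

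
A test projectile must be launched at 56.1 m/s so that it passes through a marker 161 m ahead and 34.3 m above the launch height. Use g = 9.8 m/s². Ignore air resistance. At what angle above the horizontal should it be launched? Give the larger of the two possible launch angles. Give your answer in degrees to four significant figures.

Trajectory: y = x tanθ − g x² (1 + tan²θ)/(2v₀²). With x = 161, y = 34.3, v₀ = 56.1, g = 9.80:
40.36 tan²θ − 161 tanθ + (74.66) = 0.
tanθ = [161 ± √(161² − 4 × 40.36 × (74.66))] / (2 × 40.36) = (161 ± 117.8) / 80.71, giving tanθ = 0.5356 or 3.454.
θ = 28.17° or 73.85°; the larger is 73.85°.

73.85°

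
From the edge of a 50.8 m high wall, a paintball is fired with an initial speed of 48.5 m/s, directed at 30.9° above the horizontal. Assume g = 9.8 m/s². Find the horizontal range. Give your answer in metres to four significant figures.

276.5 m

Horizontal component vₓ = 48.50 cos 30.9° = 41.62 m/s; vertical v_y0 = 48.50 sin 30.9° = 24.91 m/s.
With up positive and y = 0 at the ground: y(t) = 50.8 + (24.91) t − 4.900 t². Setting y = 0 and taking the positive root: t = [24.91 + √(24.91² + 2·9.80·50.8)] / 9.80 = (24.91 + 40.20) / 9.80 = 6.644 s.
Horizontal distance: R = vₓ t = 41.62 × 6.644 = 276.5 m.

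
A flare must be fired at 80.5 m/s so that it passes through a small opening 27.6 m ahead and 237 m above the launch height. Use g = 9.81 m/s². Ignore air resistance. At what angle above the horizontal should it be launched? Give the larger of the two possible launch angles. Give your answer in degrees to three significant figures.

88.4°

Trajectory: y = x tanθ − g x² (1 + tan²θ)/(2v₀²). With x = 27.6, y = 237, v₀ = 80.5, g = 9.81:
0.5766 tan²θ − 27.6 tanθ + (237.6) = 0.
tanθ = [27.6 ± √(27.6² − 4 × 0.5766 × (237.6))] / (2 × 0.5766) = (27.6 ± 14.62) / 1.153, giving tanθ = 11.25 or 36.61.
θ = 84.92° or 88.44°; the larger is 88.44°.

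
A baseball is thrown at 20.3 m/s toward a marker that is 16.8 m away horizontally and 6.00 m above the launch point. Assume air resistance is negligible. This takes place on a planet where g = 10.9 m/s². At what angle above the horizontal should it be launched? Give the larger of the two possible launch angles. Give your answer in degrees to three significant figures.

75.3°

Trajectory: y = x tanθ − g x² (1 + tan²θ)/(2v₀²). With x = 16.8, y = 6.00, v₀ = 20.3, g = 10.9:
3.733 tan²θ − 16.8 tanθ + (9.733) = 0.
tanθ = [16.8 ± √(16.8² − 4 × 3.733 × (9.733))] / (2 × 3.733) = (16.8 ± 11.70) / 7.465, giving tanθ = 0.6830 or 3.818.
θ = 34.33° or 75.32°; the larger is 75.32°.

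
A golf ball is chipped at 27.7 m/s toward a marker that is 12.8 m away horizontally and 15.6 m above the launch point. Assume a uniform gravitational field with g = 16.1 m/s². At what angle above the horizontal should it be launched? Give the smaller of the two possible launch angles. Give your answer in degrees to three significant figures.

Trajectory: y = x tanθ − g x² (1 + tan²θ)/(2v₀²). With x = 12.8, y = 15.6, v₀ = 27.7, g = 16.1:
1.719 tan²θ − 12.8 tanθ + (17.32) = 0.
tanθ = [12.8 ± √(12.8² − 4 × 1.719 × (17.32))] / (2 × 1.719) = (12.8 ± 6.690) / 3.438, giving tanθ = 1.777 or 5.669.
θ = 60.63° or 80.00°; the smaller is 60.63°.

60.6°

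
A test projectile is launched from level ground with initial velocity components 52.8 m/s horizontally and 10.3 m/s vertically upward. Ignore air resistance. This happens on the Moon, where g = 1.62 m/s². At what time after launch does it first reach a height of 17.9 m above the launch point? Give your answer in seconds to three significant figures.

Height y(t) = 10.30 t − 0.8100 t² = 17.9 gives 0.8100 t² − 10.30 t + 17.9 = 0.
t = [10.30 ± √(10.30² − 2·1.62·17.9)] / 1.62 = (10.30 ± 6.935) / 1.62, so t = 2.077 s or t = 10.64 s.
The first (ascending) time is 2.077 s.

2.08 s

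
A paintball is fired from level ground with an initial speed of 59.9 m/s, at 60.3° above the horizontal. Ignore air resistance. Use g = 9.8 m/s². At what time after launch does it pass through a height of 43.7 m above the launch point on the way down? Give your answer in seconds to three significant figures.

9.70 s

vₓ = 59.90 cos 60.3° = 29.68 m/s; v_y0 = 59.90 sin 60.3° = 52.03 m/s.
Set y = v_y0 t − ½ g t² = 43.7: 4.900 t² − 52.03 t + 43.7 = 0.
t = [52.03 ± √(52.03² − 2·9.80·43.7)] / 9.80 = (52.03 ± 43.02) / 9.80, so t = 0.9195 s or t = 9.699 s.
The descending-branch root is 9.699 s.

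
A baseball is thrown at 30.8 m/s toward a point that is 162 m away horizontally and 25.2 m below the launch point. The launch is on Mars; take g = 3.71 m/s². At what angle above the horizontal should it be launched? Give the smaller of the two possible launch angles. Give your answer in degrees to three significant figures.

9.67°

Trajectory: y = x tanθ − g x² (1 + tan²θ)/(2v₀²). With x = 162, y = −25.2, v₀ = 30.8, g = 3.71:
51.32 tan²θ − 162 tanθ + (26.12) = 0.
tanθ = [162 ± √(162² − 4 × 51.32 × (26.12))] / (2 × 51.32) = (162 ± 144.5) / 102.6, giving tanθ = 0.1704 or 2.986.
θ = 9.672° or 71.49°; the smaller is 9.672°.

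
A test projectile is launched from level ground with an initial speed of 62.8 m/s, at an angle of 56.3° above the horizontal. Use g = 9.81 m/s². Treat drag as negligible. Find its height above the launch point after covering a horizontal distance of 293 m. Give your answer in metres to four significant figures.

92.51 m

Resolve: vₓ = 62.80 cos 56.3° = 34.84 m/s and v_y0 = 62.80 sin 56.3° = 52.25 m/s.
x = vₓ t ⇒ t = 293/34.84 = 8.409 s.
Height: y = v_y0 t − ½ g t² = 52.25 × 8.409 − 4.905 × 8.409² = 439.3 − 346.8 = 92.51 m.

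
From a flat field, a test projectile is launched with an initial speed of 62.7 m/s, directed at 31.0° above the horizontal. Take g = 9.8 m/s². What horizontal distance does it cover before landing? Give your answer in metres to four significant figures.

vₓ = 62.70 cos 31.0° = 53.74 m/s; v_y0 = 62.70 sin 31.0° = 32.29 m/s.
Time aloft: T = 2 v_y0 / g = 2 × 32.29 / 9.80 = 6.590 s.
Range: R = vₓ T = 53.74 × 6.590 = 354.2 m.

354.2 m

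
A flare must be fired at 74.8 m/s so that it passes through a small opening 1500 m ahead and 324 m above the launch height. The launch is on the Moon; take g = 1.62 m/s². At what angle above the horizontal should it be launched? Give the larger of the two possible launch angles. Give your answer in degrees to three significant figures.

Trajectory: y = x tanθ − g x² (1 + tan²θ)/(2v₀²). With x = 1500, y = 324, v₀ = 74.8, g = 1.62:
325.7 tan²θ − 1500 tanθ + (649.7) = 0.
tanθ = [1500 ± √(1500² − 4 × 325.7 × (649.7))] / (2 × 325.7) = (1500 ± 1185) / 651.5, giving tanθ = 0.4840 or 4.121.
θ = 25.83° or 76.36°; the larger is 76.36°.

76.4°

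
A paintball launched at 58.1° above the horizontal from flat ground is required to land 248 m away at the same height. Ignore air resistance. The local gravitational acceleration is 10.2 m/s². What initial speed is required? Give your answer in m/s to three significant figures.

53.1 m/s

From R = (v₀² / g) sin 2θ: v₀ = √(gR / sin 2θ).
v₀ = √(10.2 × 248 / sin 116.2°) = √(2530 / 0.8973) = √2819.3 = 53.10 m/s.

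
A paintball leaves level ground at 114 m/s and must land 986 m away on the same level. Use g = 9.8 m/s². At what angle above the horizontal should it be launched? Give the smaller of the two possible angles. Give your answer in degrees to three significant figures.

From R = (v₀²/g) sin 2θ: sin 2θ = 9.80 × 986 / 12996 = 0.7435.
2θ = 48.03° or 180° − 48.03° = 132.0°, so θ = 24.02° or 65.98°.
The smaller angle is 24.02°.

24.0°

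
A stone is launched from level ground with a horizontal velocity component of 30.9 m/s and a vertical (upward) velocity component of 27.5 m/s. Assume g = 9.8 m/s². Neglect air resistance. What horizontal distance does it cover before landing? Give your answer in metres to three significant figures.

Flight time T = 2 v_y0 / g = 5.612 s.
Horizontal distance R = vₓ T = 30.90 × 5.612 = 173.4 m.

173 m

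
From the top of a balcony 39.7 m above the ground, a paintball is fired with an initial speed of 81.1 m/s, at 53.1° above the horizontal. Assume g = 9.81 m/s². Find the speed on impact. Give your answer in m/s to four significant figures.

85.77 m/s

vₓ = 81.10 cos 53.1° = 48.69 m/s; v_y0 = 81.10 sin 53.1° = 64.85 m/s.
Vertical motion (up positive, ground at y = 0): 4.905 t² − (64.85) t − 39.7 = 0, so t = (64.85 + √(64.85² + 2·9.81·39.7)) / 9.81 = (64.85 + 70.60) / 9.81 = 13.81 s.
Vertical velocity at impact: v_y = v_y0 − g t = 64.85 − 9.81 × 13.81 = −70.60 m/s.
Speed: |v| = √(vₓ² + v_y²) = √(48.69² + 70.60²) = 85.77 m/s.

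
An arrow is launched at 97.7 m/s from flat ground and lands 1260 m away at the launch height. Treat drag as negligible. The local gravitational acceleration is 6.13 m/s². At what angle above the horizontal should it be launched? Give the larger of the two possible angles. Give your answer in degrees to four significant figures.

62.99°

R = v₀² sin 2θ / g gives sin 2θ = gR/v₀² = 6.13·1260/97.7² = 0.8092.
2θ = 54.02° or 180° − 54.02° = 126.0°, so θ = 27.01° or 62.99°.
The larger angle is 62.99°.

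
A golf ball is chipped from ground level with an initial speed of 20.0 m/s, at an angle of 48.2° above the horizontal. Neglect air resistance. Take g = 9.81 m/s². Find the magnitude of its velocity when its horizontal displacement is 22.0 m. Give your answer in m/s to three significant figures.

13.4 m/s

Resolve: vₓ = 20.00 cos 48.2° = 13.33 m/s and v_y0 = 20.00 sin 48.2° = 14.91 m/s.
Time to reach x = 22.0 m: t = x/vₓ = 22.0/13.33 = 1.650 s.
Vertical velocity there: v_y = v_y0 − g t = 14.91 − 9.81 × 1.650 = −1.280 m/s.
Speed: √(vₓ² + v_y²) = √(13.33² + 1.280²) = 13.39 m/s.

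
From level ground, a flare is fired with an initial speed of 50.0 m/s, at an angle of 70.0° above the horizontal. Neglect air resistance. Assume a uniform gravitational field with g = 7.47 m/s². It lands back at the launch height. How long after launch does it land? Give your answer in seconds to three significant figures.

Resolve: vₓ = 50.00 cos 70.0° = 17.10 m/s and v_y0 = 50.00 sin 70.0° = 46.98 m/s.
Time of flight on level ground: T = 2 v_y0 / g = 2 × 46.98 / 7.47 = 12.58 s.

12.6 s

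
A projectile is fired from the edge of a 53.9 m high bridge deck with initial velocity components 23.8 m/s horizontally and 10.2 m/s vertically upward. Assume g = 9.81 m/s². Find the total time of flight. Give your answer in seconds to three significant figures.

Vertical motion (up positive, ground at y = 0): 4.905 t² − (10.20) t − 53.9 = 0, so t = (10.20 + √(10.20² + 2·9.81·53.9)) / 9.81 = (10.20 + 34.08) / 9.81 = 4.514 s.

4.51 s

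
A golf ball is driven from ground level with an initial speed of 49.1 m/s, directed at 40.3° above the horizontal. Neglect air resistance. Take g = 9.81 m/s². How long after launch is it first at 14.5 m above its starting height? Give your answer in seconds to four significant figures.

0.4943 s

vₓ = 49.10 cos 40.3° = 37.45 m/s; v_y0 = 49.10 sin 40.3° = 31.76 m/s.
Height y(t) = 31.76 t − 4.905 t² = 14.5 gives 4.905 t² − 31.76 t + 14.5 = 0.
t = [31.76 ± √(31.76² − 2·9.81·14.5)] / 9.81 = (31.76 ± 26.91) / 9.81, so t = 0.4943 s or t = 5.980 s.
The first (ascending) time is 0.4943 s.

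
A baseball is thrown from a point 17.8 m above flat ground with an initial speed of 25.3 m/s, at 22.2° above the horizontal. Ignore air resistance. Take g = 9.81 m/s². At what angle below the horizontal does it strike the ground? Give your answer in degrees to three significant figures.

Resolve: vₓ = 25.30 cos 22.2° = 23.42 m/s and v_y0 = 25.30 sin 22.2° = 9.559 m/s.
The projectile lands when y = 17.8 + (9.559) t − ½·9.81·t² = 0. Positive root: t = (9.559 + √(9.559² + 2·9.81·17.8)) / 9.81 = (9.559 + 20.99) / 9.81 = 3.114 s.
At impact: v_y = v_y0 − g t = −20.99 m/s; vₓ = 23.42 m/s.
Angle below horizontal: arctan(|v_y|/vₓ) = arctan(20.99/23.42) = 41.86°.

41.9°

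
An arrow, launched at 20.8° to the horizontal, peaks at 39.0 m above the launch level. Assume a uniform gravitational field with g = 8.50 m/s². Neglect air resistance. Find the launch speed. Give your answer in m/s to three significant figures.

72.5 m/s

At the peak v_y = 0, so v_y0 = √(2gH) = √(2 × 8.50 × 39.0) = 25.75 m/s.
v_y0 = v₀ sin θ ⇒ v₀ = 25.75 / sin 20.8° = 72.51 m/s.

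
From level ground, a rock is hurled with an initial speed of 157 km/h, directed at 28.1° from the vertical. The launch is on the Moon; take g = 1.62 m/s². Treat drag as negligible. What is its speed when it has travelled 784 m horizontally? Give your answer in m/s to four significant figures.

31.11 m/s

Convert: 157 km/h = 157/3.6 = 43.61 m/s.
vₓ = 43.61 sin 28.1° = 20.54 m/s; v_y0 = 43.61 cos 28.1° = 38.47 m/s.
x = vₓ t ⇒ t = 784/20.54 = 38.17 s.
Vertical velocity there: v_y = v_y0 − g t = 38.47 − 1.62 × 38.17 = −23.36 m/s.
Speed: √(vₓ² + v_y²) = √(20.54² + 23.36²) = 31.11 m/s.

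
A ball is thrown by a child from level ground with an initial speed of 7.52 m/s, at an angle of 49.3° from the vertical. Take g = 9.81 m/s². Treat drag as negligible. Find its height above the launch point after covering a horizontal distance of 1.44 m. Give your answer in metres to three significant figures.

vₓ = 7.520 sin 49.3° = 5.701 m/s; v_y0 = 7.520 cos 49.3° = 4.904 m/s.
x = vₓ t ⇒ t = 1.44/5.701 = 0.2526 s.
Height: y = v_y0 t − ½ g t² = 4.904 × 0.2526 − 4.905 × 0.2526² = 1.239 − 0.3129 = 0.9257 m.

0.926 m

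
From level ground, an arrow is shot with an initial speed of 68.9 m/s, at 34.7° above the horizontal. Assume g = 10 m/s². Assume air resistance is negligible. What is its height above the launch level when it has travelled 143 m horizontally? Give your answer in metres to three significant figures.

Horizontal component vₓ = 68.90 cos 34.7° = 56.65 m/s; vertical v_y0 = 68.90 sin 34.7° = 39.22 m/s.
Time to reach x = 143 m: t = x/vₓ = 143/56.65 = 2.524 s.
Height: y = v_y0 t − ½ g t² = 39.22 × 2.524 − 5.000 × 2.524² = 99.02 − 31.86 = 67.15 m.

67.2 m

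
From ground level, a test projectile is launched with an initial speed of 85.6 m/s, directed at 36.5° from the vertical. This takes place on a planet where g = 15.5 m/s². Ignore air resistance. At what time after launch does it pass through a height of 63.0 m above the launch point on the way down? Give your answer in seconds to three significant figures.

Horizontal component vₓ = 85.60 sin 36.5° = 50.92 m/s; vertical v_y0 = 85.60 cos 36.5° = 68.81 m/s.
Require v_y0 t − ½ g t² = 63.0, i.e. 7.750 t² − 68.81 t + 63.0 = 0.
Quadratic formula: t = (68.81 ± √2781.8) / 15.5 = (68.81 ± 52.74) / 15.5 → t = 1.037 s or 7.842 s.
The descending-branch root is 7.842 s.

7.84 s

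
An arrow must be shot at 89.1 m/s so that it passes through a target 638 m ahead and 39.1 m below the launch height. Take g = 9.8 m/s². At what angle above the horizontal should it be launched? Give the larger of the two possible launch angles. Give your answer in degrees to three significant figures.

Trajectory: y = x tanθ − g x² (1 + tan²θ)/(2v₀²). With x = 638, y = −39.1, v₀ = 89.1, g = 9.80:
251.2 tan²θ − 638 tanθ + (212.1) = 0.
tanθ = [638 ± √(638² − 4 × 251.2 × (212.1))] / (2 × 251.2) = (638 ± 440.3) / 502.5, giving tanθ = 0.3935 or 2.146.
θ = 21.48° or 65.02°; the larger is 65.02°.

65.0°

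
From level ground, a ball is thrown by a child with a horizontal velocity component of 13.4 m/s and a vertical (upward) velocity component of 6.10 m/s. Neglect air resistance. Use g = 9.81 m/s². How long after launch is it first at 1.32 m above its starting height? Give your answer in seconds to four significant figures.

0.2790 s

Require v_y0 t − ½ g t² = 1.32, i.e. 4.905 t² − 6.100 t + 1.32 = 0.
t = [6.100 ± √(6.100² − 2·9.81·1.32)] / 9.81 = (6.100 ± 3.363) / 9.81, so t = 0.2790 s or t = 0.9647 s.
The first (ascending) time is 0.2790 s.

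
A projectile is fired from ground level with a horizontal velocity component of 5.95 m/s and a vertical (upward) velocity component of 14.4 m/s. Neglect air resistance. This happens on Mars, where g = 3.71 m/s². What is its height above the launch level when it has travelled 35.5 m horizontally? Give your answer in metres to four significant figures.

x = vₓ t ⇒ t = 35.5/5.950 = 5.966 s.
Height: y = v_y0 t − ½ g t² = 14.40 × 5.966 − 1.855 × 5.966² = 85.92 − 66.03 = 19.88 m.

19.88 m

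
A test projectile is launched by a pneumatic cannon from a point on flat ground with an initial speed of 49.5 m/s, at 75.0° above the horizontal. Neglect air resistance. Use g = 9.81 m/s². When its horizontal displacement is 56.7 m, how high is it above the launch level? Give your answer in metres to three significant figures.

Components: vₓ = 49.50 cos 75.0° = 12.81 m/s, v_y0 = 49.50 sin 75.0° = 47.81 m/s.
x = vₓ t ⇒ t = 56.7/12.81 = 4.426 s.
Height: y = v_y0 t − ½ g t² = 47.81 × 4.426 − 4.905 × 4.426² = 211.6 − 96.07 = 115.5 m.

116 m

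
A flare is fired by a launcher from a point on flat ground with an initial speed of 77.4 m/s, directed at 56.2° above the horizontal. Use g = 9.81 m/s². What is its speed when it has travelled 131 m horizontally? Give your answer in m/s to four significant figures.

Horizontal component vₓ = 77.40 cos 56.2° = 43.06 m/s; vertical v_y0 = 77.40 sin 56.2° = 64.32 m/s.
Time to reach x = 131 m: t = x/vₓ = 131/43.06 = 3.042 s.
Vertical velocity there: v_y = v_y0 − g t = 64.32 − 9.81 × 3.042 = 34.47 m/s.
Speed: √(vₓ² + v_y²) = √(43.06² + 34.47²) = 55.16 m/s.

55.16 m/s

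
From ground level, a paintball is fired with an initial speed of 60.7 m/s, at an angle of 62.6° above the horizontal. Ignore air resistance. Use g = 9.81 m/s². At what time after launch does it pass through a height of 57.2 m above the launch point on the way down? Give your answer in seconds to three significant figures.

Resolve: vₓ = 60.70 cos 62.6° = 27.93 m/s and v_y0 = 60.70 sin 62.6° = 53.89 m/s.
Height y(t) = 53.89 t − 4.905 t² = 57.2 gives 4.905 t² − 53.89 t + 57.2 = 0.
t = [53.89 ± √(53.89² − 2·9.81·57.2)] / 9.81 = (53.89 ± 42.21) / 9.81, so t = 1.190 s or t = 9.796 s.
The descending-branch root is 9.796 s.

9.80 s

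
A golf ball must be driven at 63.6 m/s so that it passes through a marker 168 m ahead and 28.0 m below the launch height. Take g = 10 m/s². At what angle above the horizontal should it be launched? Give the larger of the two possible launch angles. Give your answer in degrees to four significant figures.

Trajectory: y = x tanθ − g x² (1 + tan²θ)/(2v₀²). With x = 168, y = −28.0, v₀ = 63.6, g = 10.0:
34.89 tan²θ − 168 tanθ + (6.888) = 0.
tanθ = [168 ± √(168² − 4 × 34.89 × (6.888))] / (2 × 34.89) = (168 ± 165.1) / 69.78, giving tanθ = 0.04135 or 4.774.
θ = 2.368° or 78.17°; the larger is 78.17°.

78.17°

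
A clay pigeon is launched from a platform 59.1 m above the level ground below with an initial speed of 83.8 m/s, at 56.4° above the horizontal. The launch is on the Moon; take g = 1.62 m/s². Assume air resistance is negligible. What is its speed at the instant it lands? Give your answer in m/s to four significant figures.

84.93 m/s

vₓ = 83.80 cos 56.4° = 46.37 m/s; v_y0 = 83.80 sin 56.4° = 69.80 m/s.
With up positive and y = 0 at the ground: y(t) = 59.1 + (69.80) t − 0.8100 t². Setting y = 0 and taking the positive root: t = [69.80 + √(69.80² + 2·1.62·59.1)] / 1.62 = (69.80 + 71.16) / 1.62 = 87.01 s.
Vertical velocity at impact: v_y = v_y0 − g t = 69.80 − 1.62 × 87.01 = −71.16 m/s.
Speed: |v| = √(vₓ² + v_y²) = √(46.37² + 71.16²) = 84.93 m/s.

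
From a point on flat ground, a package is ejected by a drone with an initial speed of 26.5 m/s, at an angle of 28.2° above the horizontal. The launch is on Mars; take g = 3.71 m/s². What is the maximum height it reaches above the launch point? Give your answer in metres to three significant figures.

vₓ = 26.50 cos 28.2° = 23.35 m/s; v_y0 = 26.50 sin 28.2° = 12.52 m/s.
Maximum height: H = v_y0² / (2g) = 12.52² / (2 × 3.71) = 21.13 m.

21.1 m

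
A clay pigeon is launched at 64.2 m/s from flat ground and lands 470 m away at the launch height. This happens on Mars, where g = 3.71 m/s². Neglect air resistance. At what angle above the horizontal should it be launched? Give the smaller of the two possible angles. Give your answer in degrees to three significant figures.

12.5°

From R = (v₀²/g) sin 2θ: sin 2θ = 3.71 × 470 / 4121.6 = 0.4231.
2θ = 25.03° or 180° − 25.03° = 155.0°, so θ = 12.51° or 77.49°.
The smaller angle is 12.51°.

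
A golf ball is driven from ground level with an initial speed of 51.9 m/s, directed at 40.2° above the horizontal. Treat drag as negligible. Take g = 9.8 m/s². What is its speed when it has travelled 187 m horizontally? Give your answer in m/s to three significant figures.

41.6 m/s

Resolve: vₓ = 51.90 cos 40.2° = 39.64 m/s and v_y0 = 51.90 sin 40.2° = 33.50 m/s.
At x = 187 m, t = x/vₓ = 187/39.64 = 4.717 s.
Vertical velocity there: v_y = v_y0 − g t = 33.50 − 9.80 × 4.717 = −12.73 m/s.
Speed: √(vₓ² + v_y²) = √(39.64² + 12.73²) = 41.64 m/s.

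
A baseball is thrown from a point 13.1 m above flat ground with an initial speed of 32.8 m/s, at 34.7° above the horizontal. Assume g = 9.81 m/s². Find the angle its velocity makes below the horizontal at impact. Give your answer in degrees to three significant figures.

42.4°

Horizontal component vₓ = 32.80 cos 34.7° = 26.97 m/s; vertical v_y0 = 32.80 sin 34.7° = 18.67 m/s.
With up positive and y = 0 at the ground: y(t) = 13.1 + (18.67) t − 4.905 t². Setting y = 0 and taking the positive root: t = [18.67 + √(18.67² + 2·9.81·13.1)] / 9.81 = (18.67 + 24.61) / 9.81 = 4.412 s.
At impact: v_y = v_y0 − g t = −24.61 m/s; vₓ = 26.97 m/s.
Angle below horizontal: arctan(|v_y|/vₓ) = arctan(24.61/26.97) = 42.38°.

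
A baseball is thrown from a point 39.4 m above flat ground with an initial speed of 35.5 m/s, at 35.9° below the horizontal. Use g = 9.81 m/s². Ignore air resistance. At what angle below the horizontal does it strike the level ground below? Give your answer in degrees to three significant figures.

50.4°

vₓ = 35.50 cos 35.9° = 28.76 m/s; v_y0 = −20.82 m/s (downward).
Vertical motion (up positive, ground at y = 0): 4.905 t² − (−20.82) t − 39.4 = 0, so t = (−20.82 + √(20.82² + 2·9.81·39.4)) / 9.81 = (−20.82 + 34.73) / 9.81 = 1.419 s.
At impact: v_y = v_y0 − g t = −34.73 m/s; vₓ = 28.76 m/s.
Angle below horizontal: arctan(|v_y|/vₓ) = arctan(34.73/28.76) = 50.38°.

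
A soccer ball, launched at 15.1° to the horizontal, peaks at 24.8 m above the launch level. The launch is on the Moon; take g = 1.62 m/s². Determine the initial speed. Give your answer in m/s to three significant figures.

At the peak v_y = 0, so v_y0 = √(2gH) = √(2 × 1.62 × 24.8) = 8.964 m/s.
v_y0 = v₀ sin θ ⇒ v₀ = 8.964 / sin 15.1° = 34.41 m/s.

34.4 m/s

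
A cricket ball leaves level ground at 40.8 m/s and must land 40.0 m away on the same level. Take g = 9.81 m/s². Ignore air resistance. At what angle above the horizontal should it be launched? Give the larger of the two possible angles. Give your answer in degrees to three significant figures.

R = v₀² sin 2θ / g gives sin 2θ = gR/v₀² = 9.81·40.0/40.8² = 0.2357.
2θ = 13.63° or 180° − 13.63° = 166.4°, so θ = 6.817° or 83.18°.
The larger angle is 83.18°.

83.2°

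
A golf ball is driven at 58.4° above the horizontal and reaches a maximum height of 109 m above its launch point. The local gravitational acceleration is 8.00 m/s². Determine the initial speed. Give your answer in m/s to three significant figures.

At the peak v_y = 0, so v_y0 = √(2gH) = √(2 × 8.00 × 109) = 41.76 m/s.
v_y0 = v₀ sin θ ⇒ v₀ = 41.76 / sin 58.4° = 49.03 m/s.

49.0 m/s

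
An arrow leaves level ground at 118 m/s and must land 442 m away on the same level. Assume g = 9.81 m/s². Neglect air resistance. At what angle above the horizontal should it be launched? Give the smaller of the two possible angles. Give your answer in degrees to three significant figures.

From R = (v₀²/g) sin 2θ: sin 2θ = 9.81 × 442 / 13924 = 0.3114.
2θ = 18.14° or 180° − 18.14° = 161.9°, so θ = 9.072° or 80.93°.
The smaller angle is 9.072°.

9.07°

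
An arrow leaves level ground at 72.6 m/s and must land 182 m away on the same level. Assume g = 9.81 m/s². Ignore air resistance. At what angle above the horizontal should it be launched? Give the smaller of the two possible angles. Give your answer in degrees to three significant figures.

9.90°

From R = (v₀²/g) sin 2θ: sin 2θ = 9.81 × 182 / 5270.8 = 0.3387.
2θ = 19.80° or 180° − 19.80° = 160.2°, so θ = 9.900° or 80.10°.
The smaller angle is 9.900°.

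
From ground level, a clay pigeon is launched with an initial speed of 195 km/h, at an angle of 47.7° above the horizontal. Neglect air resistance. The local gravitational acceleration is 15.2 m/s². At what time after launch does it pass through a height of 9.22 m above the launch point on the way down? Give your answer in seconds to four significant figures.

5.030 s

Convert: 195 km/h = 195/3.6 = 54.17 m/s.
vₓ = 54.17 cos 47.7° = 36.45 m/s; v_y0 = 54.17 sin 47.7° = 40.06 m/s.
Height y(t) = 40.06 t − 7.600 t² = 9.22 gives 7.600 t² − 40.06 t + 9.22 = 0.
Quadratic formula: t = (40.06 ± √1324.8) / 15.2 = (40.06 ± 36.40) / 15.2 → t = 0.2412 s or 5.030 s.
The descending-branch root is 5.030 s.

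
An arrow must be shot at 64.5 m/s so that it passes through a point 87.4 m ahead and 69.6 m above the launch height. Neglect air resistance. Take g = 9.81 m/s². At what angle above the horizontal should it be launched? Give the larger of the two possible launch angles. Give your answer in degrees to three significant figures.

Trajectory: y = x tanθ − g x² (1 + tan²θ)/(2v₀²). With x = 87.4, y = 69.6, v₀ = 64.5, g = 9.81:
9.006 tan²θ − 87.4 tanθ + (78.61) = 0.
tanθ = [87.4 ± √(87.4² − 4 × 9.006 × (78.61))] / (2 × 9.006) = (87.4 ± 69.33) / 18.01, giving tanθ = 1.003 or 8.701.
θ = 45.09° or 83.44°; the larger is 83.44°.

83.4°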